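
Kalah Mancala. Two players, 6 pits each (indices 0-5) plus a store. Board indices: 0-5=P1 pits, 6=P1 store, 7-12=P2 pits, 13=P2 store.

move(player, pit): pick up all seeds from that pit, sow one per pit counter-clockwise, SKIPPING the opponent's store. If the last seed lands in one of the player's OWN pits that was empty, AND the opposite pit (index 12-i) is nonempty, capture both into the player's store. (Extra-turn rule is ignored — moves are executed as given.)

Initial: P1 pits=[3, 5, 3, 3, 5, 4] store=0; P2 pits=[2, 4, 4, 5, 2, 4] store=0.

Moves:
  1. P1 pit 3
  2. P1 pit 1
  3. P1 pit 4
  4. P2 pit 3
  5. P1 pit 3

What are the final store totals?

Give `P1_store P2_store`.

Move 1: P1 pit3 -> P1=[3,5,3,0,6,5](1) P2=[2,4,4,5,2,4](0)
Move 2: P1 pit1 -> P1=[3,0,4,1,7,6](2) P2=[2,4,4,5,2,4](0)
Move 3: P1 pit4 -> P1=[3,0,4,1,0,7](3) P2=[3,5,5,6,3,4](0)
Move 4: P2 pit3 -> P1=[4,1,5,1,0,7](3) P2=[3,5,5,0,4,5](1)
Move 5: P1 pit3 -> P1=[4,1,5,0,0,7](9) P2=[3,0,5,0,4,5](1)

Answer: 9 1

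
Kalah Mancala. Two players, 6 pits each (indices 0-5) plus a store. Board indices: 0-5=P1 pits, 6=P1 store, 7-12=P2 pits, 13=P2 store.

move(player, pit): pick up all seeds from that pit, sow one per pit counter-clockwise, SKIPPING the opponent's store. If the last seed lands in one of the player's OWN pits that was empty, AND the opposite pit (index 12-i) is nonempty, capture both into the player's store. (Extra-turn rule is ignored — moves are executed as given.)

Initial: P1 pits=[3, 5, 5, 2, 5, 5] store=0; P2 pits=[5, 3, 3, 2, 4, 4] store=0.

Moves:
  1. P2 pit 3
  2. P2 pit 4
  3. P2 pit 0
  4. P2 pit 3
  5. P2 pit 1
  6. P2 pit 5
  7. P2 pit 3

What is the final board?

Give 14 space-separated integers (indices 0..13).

Answer: 5 7 7 3 6 0 0 0 0 5 0 4 0 9

Derivation:
Move 1: P2 pit3 -> P1=[3,5,5,2,5,5](0) P2=[5,3,3,0,5,5](0)
Move 2: P2 pit4 -> P1=[4,6,6,2,5,5](0) P2=[5,3,3,0,0,6](1)
Move 3: P2 pit0 -> P1=[4,6,6,2,5,5](0) P2=[0,4,4,1,1,7](1)
Move 4: P2 pit3 -> P1=[4,6,6,2,5,5](0) P2=[0,4,4,0,2,7](1)
Move 5: P2 pit1 -> P1=[4,6,6,2,5,5](0) P2=[0,0,5,1,3,8](1)
Move 6: P2 pit5 -> P1=[5,7,7,3,6,0](0) P2=[0,0,5,1,3,0](9)
Move 7: P2 pit3 -> P1=[5,7,7,3,6,0](0) P2=[0,0,5,0,4,0](9)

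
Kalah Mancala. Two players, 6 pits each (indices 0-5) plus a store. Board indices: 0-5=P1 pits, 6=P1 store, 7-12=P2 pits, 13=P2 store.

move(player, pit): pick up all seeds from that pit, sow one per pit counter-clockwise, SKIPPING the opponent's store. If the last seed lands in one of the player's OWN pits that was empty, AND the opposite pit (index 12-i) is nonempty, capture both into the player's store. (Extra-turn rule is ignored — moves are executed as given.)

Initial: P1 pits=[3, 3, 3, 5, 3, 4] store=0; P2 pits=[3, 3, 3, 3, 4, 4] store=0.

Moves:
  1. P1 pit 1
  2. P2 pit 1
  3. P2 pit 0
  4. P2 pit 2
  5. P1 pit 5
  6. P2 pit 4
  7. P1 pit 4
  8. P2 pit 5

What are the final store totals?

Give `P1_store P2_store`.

Answer: 2 3

Derivation:
Move 1: P1 pit1 -> P1=[3,0,4,6,4,4](0) P2=[3,3,3,3,4,4](0)
Move 2: P2 pit1 -> P1=[3,0,4,6,4,4](0) P2=[3,0,4,4,5,4](0)
Move 3: P2 pit0 -> P1=[3,0,4,6,4,4](0) P2=[0,1,5,5,5,4](0)
Move 4: P2 pit2 -> P1=[4,0,4,6,4,4](0) P2=[0,1,0,6,6,5](1)
Move 5: P1 pit5 -> P1=[4,0,4,6,4,0](1) P2=[1,2,1,6,6,5](1)
Move 6: P2 pit4 -> P1=[5,1,5,7,4,0](1) P2=[1,2,1,6,0,6](2)
Move 7: P1 pit4 -> P1=[5,1,5,7,0,1](2) P2=[2,3,1,6,0,6](2)
Move 8: P2 pit5 -> P1=[6,2,6,8,1,1](2) P2=[2,3,1,6,0,0](3)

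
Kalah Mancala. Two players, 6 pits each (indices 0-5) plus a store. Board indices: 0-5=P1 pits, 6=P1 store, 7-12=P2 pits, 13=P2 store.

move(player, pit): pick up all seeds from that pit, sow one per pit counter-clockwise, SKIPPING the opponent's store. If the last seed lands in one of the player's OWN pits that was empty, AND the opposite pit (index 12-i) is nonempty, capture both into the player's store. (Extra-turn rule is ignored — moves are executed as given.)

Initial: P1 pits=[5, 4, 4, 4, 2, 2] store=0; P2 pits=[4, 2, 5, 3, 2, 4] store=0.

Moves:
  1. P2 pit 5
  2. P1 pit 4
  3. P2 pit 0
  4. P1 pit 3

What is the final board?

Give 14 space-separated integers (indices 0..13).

Answer: 6 5 5 0 1 4 2 1 3 6 4 3 0 1

Derivation:
Move 1: P2 pit5 -> P1=[6,5,5,4,2,2](0) P2=[4,2,5,3,2,0](1)
Move 2: P1 pit4 -> P1=[6,5,5,4,0,3](1) P2=[4,2,5,3,2,0](1)
Move 3: P2 pit0 -> P1=[6,5,5,4,0,3](1) P2=[0,3,6,4,3,0](1)
Move 4: P1 pit3 -> P1=[6,5,5,0,1,4](2) P2=[1,3,6,4,3,0](1)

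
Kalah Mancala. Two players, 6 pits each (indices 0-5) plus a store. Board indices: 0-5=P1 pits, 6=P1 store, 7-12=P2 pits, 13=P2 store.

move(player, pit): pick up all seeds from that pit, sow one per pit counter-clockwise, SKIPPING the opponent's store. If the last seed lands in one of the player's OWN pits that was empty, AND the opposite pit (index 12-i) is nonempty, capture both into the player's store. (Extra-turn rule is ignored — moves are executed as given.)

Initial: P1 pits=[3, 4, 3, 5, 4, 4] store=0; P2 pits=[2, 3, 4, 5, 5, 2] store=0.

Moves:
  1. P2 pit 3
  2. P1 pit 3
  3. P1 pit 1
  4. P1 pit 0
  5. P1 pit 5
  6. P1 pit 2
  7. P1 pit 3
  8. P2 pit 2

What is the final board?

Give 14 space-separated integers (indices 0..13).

Move 1: P2 pit3 -> P1=[4,5,3,5,4,4](0) P2=[2,3,4,0,6,3](1)
Move 2: P1 pit3 -> P1=[4,5,3,0,5,5](1) P2=[3,4,4,0,6,3](1)
Move 3: P1 pit1 -> P1=[4,0,4,1,6,6](2) P2=[3,4,4,0,6,3](1)
Move 4: P1 pit0 -> P1=[0,1,5,2,7,6](2) P2=[3,4,4,0,6,3](1)
Move 5: P1 pit5 -> P1=[0,1,5,2,7,0](3) P2=[4,5,5,1,7,3](1)
Move 6: P1 pit2 -> P1=[0,1,0,3,8,1](4) P2=[5,5,5,1,7,3](1)
Move 7: P1 pit3 -> P1=[0,1,0,0,9,2](5) P2=[5,5,5,1,7,3](1)
Move 8: P2 pit2 -> P1=[1,1,0,0,9,2](5) P2=[5,5,0,2,8,4](2)

Answer: 1 1 0 0 9 2 5 5 5 0 2 8 4 2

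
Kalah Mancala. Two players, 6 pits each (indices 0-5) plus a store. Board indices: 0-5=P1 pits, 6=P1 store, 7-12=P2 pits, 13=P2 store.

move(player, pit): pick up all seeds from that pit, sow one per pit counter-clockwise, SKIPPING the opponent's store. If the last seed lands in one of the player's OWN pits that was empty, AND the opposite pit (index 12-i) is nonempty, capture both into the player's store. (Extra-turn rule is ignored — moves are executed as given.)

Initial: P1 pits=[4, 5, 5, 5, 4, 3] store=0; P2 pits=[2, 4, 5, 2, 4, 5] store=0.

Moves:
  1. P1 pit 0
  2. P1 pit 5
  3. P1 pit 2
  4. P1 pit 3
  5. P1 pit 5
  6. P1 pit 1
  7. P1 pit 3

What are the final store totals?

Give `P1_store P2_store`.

Move 1: P1 pit0 -> P1=[0,6,6,6,5,3](0) P2=[2,4,5,2,4,5](0)
Move 2: P1 pit5 -> P1=[0,6,6,6,5,0](1) P2=[3,5,5,2,4,5](0)
Move 3: P1 pit2 -> P1=[0,6,0,7,6,1](2) P2=[4,6,5,2,4,5](0)
Move 4: P1 pit3 -> P1=[0,6,0,0,7,2](3) P2=[5,7,6,3,4,5](0)
Move 5: P1 pit5 -> P1=[0,6,0,0,7,0](4) P2=[6,7,6,3,4,5](0)
Move 6: P1 pit1 -> P1=[0,0,1,1,8,1](5) P2=[7,7,6,3,4,5](0)
Move 7: P1 pit3 -> P1=[0,0,1,0,9,1](5) P2=[7,7,6,3,4,5](0)

Answer: 5 0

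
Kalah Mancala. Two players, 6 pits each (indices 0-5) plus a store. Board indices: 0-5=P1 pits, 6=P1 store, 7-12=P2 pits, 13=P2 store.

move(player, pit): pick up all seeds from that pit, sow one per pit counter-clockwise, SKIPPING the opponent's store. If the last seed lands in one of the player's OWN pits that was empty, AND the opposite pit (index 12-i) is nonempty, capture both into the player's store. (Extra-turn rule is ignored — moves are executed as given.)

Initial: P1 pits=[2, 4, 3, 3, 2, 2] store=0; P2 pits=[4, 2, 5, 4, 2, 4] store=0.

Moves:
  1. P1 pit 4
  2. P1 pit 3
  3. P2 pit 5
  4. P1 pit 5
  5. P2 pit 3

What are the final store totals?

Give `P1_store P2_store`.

Answer: 3 2

Derivation:
Move 1: P1 pit4 -> P1=[2,4,3,3,0,3](1) P2=[4,2,5,4,2,4](0)
Move 2: P1 pit3 -> P1=[2,4,3,0,1,4](2) P2=[4,2,5,4,2,4](0)
Move 3: P2 pit5 -> P1=[3,5,4,0,1,4](2) P2=[4,2,5,4,2,0](1)
Move 4: P1 pit5 -> P1=[3,5,4,0,1,0](3) P2=[5,3,6,4,2,0](1)
Move 5: P2 pit3 -> P1=[4,5,4,0,1,0](3) P2=[5,3,6,0,3,1](2)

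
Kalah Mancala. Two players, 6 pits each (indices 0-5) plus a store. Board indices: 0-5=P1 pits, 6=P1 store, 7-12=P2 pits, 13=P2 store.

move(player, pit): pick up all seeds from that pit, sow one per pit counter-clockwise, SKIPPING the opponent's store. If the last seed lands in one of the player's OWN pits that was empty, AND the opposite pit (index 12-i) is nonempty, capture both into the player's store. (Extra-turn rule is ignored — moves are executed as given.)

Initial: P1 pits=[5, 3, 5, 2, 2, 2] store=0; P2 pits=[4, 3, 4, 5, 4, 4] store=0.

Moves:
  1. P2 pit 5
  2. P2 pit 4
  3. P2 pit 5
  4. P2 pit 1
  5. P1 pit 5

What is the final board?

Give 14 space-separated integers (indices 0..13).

Answer: 7 0 6 2 2 0 1 5 0 5 6 0 0 9

Derivation:
Move 1: P2 pit5 -> P1=[6,4,6,2,2,2](0) P2=[4,3,4,5,4,0](1)
Move 2: P2 pit4 -> P1=[7,5,6,2,2,2](0) P2=[4,3,4,5,0,1](2)
Move 3: P2 pit5 -> P1=[7,5,6,2,2,2](0) P2=[4,3,4,5,0,0](3)
Move 4: P2 pit1 -> P1=[7,0,6,2,2,2](0) P2=[4,0,5,6,0,0](9)
Move 5: P1 pit5 -> P1=[7,0,6,2,2,0](1) P2=[5,0,5,6,0,0](9)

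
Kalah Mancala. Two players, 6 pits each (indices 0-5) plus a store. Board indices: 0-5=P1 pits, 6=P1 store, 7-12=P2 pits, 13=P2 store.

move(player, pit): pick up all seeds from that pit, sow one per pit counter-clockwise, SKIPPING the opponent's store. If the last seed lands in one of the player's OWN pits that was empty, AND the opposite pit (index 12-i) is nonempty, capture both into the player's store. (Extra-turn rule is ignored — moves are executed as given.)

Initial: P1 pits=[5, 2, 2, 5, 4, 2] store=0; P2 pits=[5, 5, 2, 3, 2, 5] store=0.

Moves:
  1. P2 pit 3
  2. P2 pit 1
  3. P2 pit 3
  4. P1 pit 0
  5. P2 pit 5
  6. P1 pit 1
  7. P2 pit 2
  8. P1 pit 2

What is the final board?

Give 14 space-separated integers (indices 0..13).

Answer: 0 0 0 9 8 6 1 6 0 0 1 6 0 5

Derivation:
Move 1: P2 pit3 -> P1=[5,2,2,5,4,2](0) P2=[5,5,2,0,3,6](1)
Move 2: P2 pit1 -> P1=[5,2,2,5,4,2](0) P2=[5,0,3,1,4,7](2)
Move 3: P2 pit3 -> P1=[5,2,2,5,4,2](0) P2=[5,0,3,0,5,7](2)
Move 4: P1 pit0 -> P1=[0,3,3,6,5,3](0) P2=[5,0,3,0,5,7](2)
Move 5: P2 pit5 -> P1=[1,4,4,7,6,4](0) P2=[5,0,3,0,5,0](3)
Move 6: P1 pit1 -> P1=[1,0,5,8,7,5](0) P2=[5,0,3,0,5,0](3)
Move 7: P2 pit2 -> P1=[0,0,5,8,7,5](0) P2=[5,0,0,1,6,0](5)
Move 8: P1 pit2 -> P1=[0,0,0,9,8,6](1) P2=[6,0,0,1,6,0](5)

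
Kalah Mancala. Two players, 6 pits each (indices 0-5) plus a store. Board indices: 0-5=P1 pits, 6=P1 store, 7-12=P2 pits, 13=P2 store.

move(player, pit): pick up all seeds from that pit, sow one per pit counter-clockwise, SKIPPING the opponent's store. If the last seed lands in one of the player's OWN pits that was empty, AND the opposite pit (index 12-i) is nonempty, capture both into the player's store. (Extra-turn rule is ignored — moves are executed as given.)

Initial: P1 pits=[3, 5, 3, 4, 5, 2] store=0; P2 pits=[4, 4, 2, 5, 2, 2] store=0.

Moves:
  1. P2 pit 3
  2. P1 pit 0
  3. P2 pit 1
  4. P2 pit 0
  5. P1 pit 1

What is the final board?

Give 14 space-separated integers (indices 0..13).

Answer: 0 0 5 6 7 3 1 1 2 4 2 5 4 1

Derivation:
Move 1: P2 pit3 -> P1=[4,6,3,4,5,2](0) P2=[4,4,2,0,3,3](1)
Move 2: P1 pit0 -> P1=[0,7,4,5,6,2](0) P2=[4,4,2,0,3,3](1)
Move 3: P2 pit1 -> P1=[0,7,4,5,6,2](0) P2=[4,0,3,1,4,4](1)
Move 4: P2 pit0 -> P1=[0,7,4,5,6,2](0) P2=[0,1,4,2,5,4](1)
Move 5: P1 pit1 -> P1=[0,0,5,6,7,3](1) P2=[1,2,4,2,5,4](1)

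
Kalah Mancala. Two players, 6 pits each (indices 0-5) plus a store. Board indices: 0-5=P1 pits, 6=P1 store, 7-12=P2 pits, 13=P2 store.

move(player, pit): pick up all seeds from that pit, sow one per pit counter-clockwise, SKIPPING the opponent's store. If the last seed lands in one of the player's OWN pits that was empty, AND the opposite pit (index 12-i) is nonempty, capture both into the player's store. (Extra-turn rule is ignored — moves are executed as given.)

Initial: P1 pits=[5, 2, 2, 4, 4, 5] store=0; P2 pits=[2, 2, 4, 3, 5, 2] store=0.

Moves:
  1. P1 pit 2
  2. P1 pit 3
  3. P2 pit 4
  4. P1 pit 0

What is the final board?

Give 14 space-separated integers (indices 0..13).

Move 1: P1 pit2 -> P1=[5,2,0,5,5,5](0) P2=[2,2,4,3,5,2](0)
Move 2: P1 pit3 -> P1=[5,2,0,0,6,6](1) P2=[3,3,4,3,5,2](0)
Move 3: P2 pit4 -> P1=[6,3,1,0,6,6](1) P2=[3,3,4,3,0,3](1)
Move 4: P1 pit0 -> P1=[0,4,2,1,7,7](2) P2=[3,3,4,3,0,3](1)

Answer: 0 4 2 1 7 7 2 3 3 4 3 0 3 1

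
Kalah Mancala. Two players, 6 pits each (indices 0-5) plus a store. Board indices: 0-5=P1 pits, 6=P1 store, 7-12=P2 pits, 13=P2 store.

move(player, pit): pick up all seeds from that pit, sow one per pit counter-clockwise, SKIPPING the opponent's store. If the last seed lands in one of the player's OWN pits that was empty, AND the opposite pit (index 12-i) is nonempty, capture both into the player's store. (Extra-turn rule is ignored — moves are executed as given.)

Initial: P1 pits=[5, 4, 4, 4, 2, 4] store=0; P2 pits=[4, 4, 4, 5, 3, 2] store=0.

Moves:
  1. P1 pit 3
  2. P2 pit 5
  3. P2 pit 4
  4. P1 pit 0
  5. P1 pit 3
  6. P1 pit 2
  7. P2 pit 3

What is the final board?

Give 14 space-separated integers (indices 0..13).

Move 1: P1 pit3 -> P1=[5,4,4,0,3,5](1) P2=[5,4,4,5,3,2](0)
Move 2: P2 pit5 -> P1=[6,4,4,0,3,5](1) P2=[5,4,4,5,3,0](1)
Move 3: P2 pit4 -> P1=[7,4,4,0,3,5](1) P2=[5,4,4,5,0,1](2)
Move 4: P1 pit0 -> P1=[0,5,5,1,4,6](2) P2=[6,4,4,5,0,1](2)
Move 5: P1 pit3 -> P1=[0,5,5,0,5,6](2) P2=[6,4,4,5,0,1](2)
Move 6: P1 pit2 -> P1=[0,5,0,1,6,7](3) P2=[7,4,4,5,0,1](2)
Move 7: P2 pit3 -> P1=[1,6,0,1,6,7](3) P2=[7,4,4,0,1,2](3)

Answer: 1 6 0 1 6 7 3 7 4 4 0 1 2 3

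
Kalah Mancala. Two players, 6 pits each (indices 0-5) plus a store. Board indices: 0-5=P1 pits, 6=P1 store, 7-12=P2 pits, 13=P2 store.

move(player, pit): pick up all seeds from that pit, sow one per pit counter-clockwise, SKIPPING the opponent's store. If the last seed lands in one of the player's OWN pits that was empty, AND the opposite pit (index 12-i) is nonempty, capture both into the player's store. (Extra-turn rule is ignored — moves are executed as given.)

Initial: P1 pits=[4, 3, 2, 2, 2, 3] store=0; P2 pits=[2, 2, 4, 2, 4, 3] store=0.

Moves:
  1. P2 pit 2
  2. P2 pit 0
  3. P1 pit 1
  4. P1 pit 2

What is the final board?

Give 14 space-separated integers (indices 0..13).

Move 1: P2 pit2 -> P1=[4,3,2,2,2,3](0) P2=[2,2,0,3,5,4](1)
Move 2: P2 pit0 -> P1=[4,3,2,0,2,3](0) P2=[0,3,0,3,5,4](4)
Move 3: P1 pit1 -> P1=[4,0,3,1,3,3](0) P2=[0,3,0,3,5,4](4)
Move 4: P1 pit2 -> P1=[4,0,0,2,4,4](0) P2=[0,3,0,3,5,4](4)

Answer: 4 0 0 2 4 4 0 0 3 0 3 5 4 4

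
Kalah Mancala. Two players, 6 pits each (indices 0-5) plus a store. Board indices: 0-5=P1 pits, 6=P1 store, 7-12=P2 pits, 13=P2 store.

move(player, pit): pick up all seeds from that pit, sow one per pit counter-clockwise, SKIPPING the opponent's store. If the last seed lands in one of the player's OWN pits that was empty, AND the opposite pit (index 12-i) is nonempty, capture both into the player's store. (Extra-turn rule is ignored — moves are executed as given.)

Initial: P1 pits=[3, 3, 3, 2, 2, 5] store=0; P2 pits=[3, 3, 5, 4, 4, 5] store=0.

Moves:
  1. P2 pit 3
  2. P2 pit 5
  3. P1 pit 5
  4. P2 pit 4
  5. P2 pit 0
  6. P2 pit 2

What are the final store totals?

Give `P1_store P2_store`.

Answer: 1 10

Derivation:
Move 1: P2 pit3 -> P1=[4,3,3,2,2,5](0) P2=[3,3,5,0,5,6](1)
Move 2: P2 pit5 -> P1=[5,4,4,3,3,5](0) P2=[3,3,5,0,5,0](2)
Move 3: P1 pit5 -> P1=[5,4,4,3,3,0](1) P2=[4,4,6,1,5,0](2)
Move 4: P2 pit4 -> P1=[6,5,5,3,3,0](1) P2=[4,4,6,1,0,1](3)
Move 5: P2 pit0 -> P1=[6,0,5,3,3,0](1) P2=[0,5,7,2,0,1](9)
Move 6: P2 pit2 -> P1=[7,1,6,3,3,0](1) P2=[0,5,0,3,1,2](10)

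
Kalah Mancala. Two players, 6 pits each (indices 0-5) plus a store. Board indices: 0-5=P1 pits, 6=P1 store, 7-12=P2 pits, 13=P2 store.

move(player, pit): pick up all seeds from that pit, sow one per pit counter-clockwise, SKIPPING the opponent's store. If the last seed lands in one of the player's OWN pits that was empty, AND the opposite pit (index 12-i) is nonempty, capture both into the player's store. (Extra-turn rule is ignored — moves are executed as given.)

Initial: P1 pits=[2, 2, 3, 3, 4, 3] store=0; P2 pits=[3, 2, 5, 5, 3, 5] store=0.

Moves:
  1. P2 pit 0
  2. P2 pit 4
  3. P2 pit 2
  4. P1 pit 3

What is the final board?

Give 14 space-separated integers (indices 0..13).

Answer: 4 3 3 0 5 4 1 0 3 0 7 1 7 2

Derivation:
Move 1: P2 pit0 -> P1=[2,2,3,3,4,3](0) P2=[0,3,6,6,3,5](0)
Move 2: P2 pit4 -> P1=[3,2,3,3,4,3](0) P2=[0,3,6,6,0,6](1)
Move 3: P2 pit2 -> P1=[4,3,3,3,4,3](0) P2=[0,3,0,7,1,7](2)
Move 4: P1 pit3 -> P1=[4,3,3,0,5,4](1) P2=[0,3,0,7,1,7](2)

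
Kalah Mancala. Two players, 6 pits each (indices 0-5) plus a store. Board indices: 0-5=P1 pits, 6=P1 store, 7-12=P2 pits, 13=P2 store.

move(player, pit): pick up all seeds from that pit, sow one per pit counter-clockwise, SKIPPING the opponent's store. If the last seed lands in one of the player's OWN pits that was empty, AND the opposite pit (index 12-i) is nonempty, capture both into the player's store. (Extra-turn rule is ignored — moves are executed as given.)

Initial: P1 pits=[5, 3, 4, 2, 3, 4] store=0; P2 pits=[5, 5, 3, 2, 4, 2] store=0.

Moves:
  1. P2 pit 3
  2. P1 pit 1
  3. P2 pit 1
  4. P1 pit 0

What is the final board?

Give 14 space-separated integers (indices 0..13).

Move 1: P2 pit3 -> P1=[5,3,4,2,3,4](0) P2=[5,5,3,0,5,3](0)
Move 2: P1 pit1 -> P1=[5,0,5,3,4,4](0) P2=[5,5,3,0,5,3](0)
Move 3: P2 pit1 -> P1=[5,0,5,3,4,4](0) P2=[5,0,4,1,6,4](1)
Move 4: P1 pit0 -> P1=[0,1,6,4,5,5](0) P2=[5,0,4,1,6,4](1)

Answer: 0 1 6 4 5 5 0 5 0 4 1 6 4 1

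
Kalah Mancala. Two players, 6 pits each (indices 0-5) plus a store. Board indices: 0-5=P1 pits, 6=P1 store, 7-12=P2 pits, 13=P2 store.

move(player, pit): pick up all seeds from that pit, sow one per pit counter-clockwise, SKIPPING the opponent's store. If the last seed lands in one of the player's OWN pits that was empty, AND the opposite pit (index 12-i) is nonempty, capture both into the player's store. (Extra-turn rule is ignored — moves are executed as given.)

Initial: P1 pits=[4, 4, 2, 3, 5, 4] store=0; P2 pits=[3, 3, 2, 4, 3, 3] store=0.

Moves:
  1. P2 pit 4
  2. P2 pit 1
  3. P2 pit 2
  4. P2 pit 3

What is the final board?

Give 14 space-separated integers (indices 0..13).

Answer: 6 1 3 3 5 4 0 3 0 0 0 2 6 7

Derivation:
Move 1: P2 pit4 -> P1=[5,4,2,3,5,4](0) P2=[3,3,2,4,0,4](1)
Move 2: P2 pit1 -> P1=[5,0,2,3,5,4](0) P2=[3,0,3,5,0,4](6)
Move 3: P2 pit2 -> P1=[5,0,2,3,5,4](0) P2=[3,0,0,6,1,5](6)
Move 4: P2 pit3 -> P1=[6,1,3,3,5,4](0) P2=[3,0,0,0,2,6](7)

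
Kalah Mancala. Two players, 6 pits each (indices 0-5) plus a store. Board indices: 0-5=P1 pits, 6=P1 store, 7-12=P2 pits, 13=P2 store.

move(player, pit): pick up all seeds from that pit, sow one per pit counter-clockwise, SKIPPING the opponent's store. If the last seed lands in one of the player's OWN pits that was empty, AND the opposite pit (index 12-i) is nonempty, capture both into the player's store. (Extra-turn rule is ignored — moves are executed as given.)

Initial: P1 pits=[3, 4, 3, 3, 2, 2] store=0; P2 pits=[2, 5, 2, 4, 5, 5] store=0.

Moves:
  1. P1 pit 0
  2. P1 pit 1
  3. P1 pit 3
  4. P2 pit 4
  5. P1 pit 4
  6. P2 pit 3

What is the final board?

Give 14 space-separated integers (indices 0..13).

Answer: 2 1 6 0 0 5 3 4 7 2 0 1 7 2

Derivation:
Move 1: P1 pit0 -> P1=[0,5,4,4,2,2](0) P2=[2,5,2,4,5,5](0)
Move 2: P1 pit1 -> P1=[0,0,5,5,3,3](1) P2=[2,5,2,4,5,5](0)
Move 3: P1 pit3 -> P1=[0,0,5,0,4,4](2) P2=[3,6,2,4,5,5](0)
Move 4: P2 pit4 -> P1=[1,1,6,0,4,4](2) P2=[3,6,2,4,0,6](1)
Move 5: P1 pit4 -> P1=[1,1,6,0,0,5](3) P2=[4,7,2,4,0,6](1)
Move 6: P2 pit3 -> P1=[2,1,6,0,0,5](3) P2=[4,7,2,0,1,7](2)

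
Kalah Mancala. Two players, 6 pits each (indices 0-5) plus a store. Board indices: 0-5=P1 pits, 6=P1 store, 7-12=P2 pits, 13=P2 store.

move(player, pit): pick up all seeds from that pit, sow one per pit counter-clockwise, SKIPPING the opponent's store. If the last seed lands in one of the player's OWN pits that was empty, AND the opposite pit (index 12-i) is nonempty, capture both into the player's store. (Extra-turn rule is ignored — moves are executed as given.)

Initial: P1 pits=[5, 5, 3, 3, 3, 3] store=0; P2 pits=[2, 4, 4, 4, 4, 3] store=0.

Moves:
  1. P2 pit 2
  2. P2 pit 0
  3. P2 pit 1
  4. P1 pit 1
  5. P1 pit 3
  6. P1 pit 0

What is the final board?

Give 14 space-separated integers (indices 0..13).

Answer: 0 1 5 1 6 5 1 0 0 1 6 6 5 6

Derivation:
Move 1: P2 pit2 -> P1=[5,5,3,3,3,3](0) P2=[2,4,0,5,5,4](1)
Move 2: P2 pit0 -> P1=[5,5,3,0,3,3](0) P2=[0,5,0,5,5,4](5)
Move 3: P2 pit1 -> P1=[5,5,3,0,3,3](0) P2=[0,0,1,6,6,5](6)
Move 4: P1 pit1 -> P1=[5,0,4,1,4,4](1) P2=[0,0,1,6,6,5](6)
Move 5: P1 pit3 -> P1=[5,0,4,0,5,4](1) P2=[0,0,1,6,6,5](6)
Move 6: P1 pit0 -> P1=[0,1,5,1,6,5](1) P2=[0,0,1,6,6,5](6)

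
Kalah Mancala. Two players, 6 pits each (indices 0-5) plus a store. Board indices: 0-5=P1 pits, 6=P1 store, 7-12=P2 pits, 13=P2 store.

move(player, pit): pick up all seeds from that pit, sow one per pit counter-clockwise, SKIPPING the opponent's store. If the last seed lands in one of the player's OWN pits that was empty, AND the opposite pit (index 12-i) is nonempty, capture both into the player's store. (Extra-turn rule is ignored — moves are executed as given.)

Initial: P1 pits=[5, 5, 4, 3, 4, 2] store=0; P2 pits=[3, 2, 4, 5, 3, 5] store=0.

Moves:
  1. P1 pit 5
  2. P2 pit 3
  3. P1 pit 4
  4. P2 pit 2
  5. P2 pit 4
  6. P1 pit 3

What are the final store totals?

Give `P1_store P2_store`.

Move 1: P1 pit5 -> P1=[5,5,4,3,4,0](1) P2=[4,2,4,5,3,5](0)
Move 2: P2 pit3 -> P1=[6,6,4,3,4,0](1) P2=[4,2,4,0,4,6](1)
Move 3: P1 pit4 -> P1=[6,6,4,3,0,1](2) P2=[5,3,4,0,4,6](1)
Move 4: P2 pit2 -> P1=[6,6,4,3,0,1](2) P2=[5,3,0,1,5,7](2)
Move 5: P2 pit4 -> P1=[7,7,5,3,0,1](2) P2=[5,3,0,1,0,8](3)
Move 6: P1 pit3 -> P1=[7,7,5,0,1,2](3) P2=[5,3,0,1,0,8](3)

Answer: 3 3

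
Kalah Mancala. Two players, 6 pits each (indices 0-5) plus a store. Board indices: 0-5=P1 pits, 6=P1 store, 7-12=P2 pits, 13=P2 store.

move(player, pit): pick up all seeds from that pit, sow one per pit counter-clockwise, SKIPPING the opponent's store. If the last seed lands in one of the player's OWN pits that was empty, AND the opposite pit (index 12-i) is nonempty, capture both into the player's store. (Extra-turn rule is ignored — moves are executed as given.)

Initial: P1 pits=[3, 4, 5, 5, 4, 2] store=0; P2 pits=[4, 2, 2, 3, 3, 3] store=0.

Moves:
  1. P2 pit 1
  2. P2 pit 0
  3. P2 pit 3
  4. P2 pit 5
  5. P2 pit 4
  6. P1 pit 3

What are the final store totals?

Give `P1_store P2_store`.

Move 1: P2 pit1 -> P1=[3,4,5,5,4,2](0) P2=[4,0,3,4,3,3](0)
Move 2: P2 pit0 -> P1=[3,4,5,5,4,2](0) P2=[0,1,4,5,4,3](0)
Move 3: P2 pit3 -> P1=[4,5,5,5,4,2](0) P2=[0,1,4,0,5,4](1)
Move 4: P2 pit5 -> P1=[5,6,6,5,4,2](0) P2=[0,1,4,0,5,0](2)
Move 5: P2 pit4 -> P1=[6,7,7,5,4,2](0) P2=[0,1,4,0,0,1](3)
Move 6: P1 pit3 -> P1=[6,7,7,0,5,3](1) P2=[1,2,4,0,0,1](3)

Answer: 1 3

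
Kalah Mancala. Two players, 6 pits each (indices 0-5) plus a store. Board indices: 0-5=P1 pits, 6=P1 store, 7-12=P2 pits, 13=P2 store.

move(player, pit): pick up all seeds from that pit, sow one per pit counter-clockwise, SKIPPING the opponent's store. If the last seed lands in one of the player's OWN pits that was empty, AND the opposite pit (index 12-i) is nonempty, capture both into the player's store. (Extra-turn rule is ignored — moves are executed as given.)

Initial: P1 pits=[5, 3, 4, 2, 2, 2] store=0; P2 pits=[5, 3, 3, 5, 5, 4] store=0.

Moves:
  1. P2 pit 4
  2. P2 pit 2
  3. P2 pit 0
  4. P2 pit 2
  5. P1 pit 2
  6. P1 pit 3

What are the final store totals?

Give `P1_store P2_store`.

Move 1: P2 pit4 -> P1=[6,4,5,2,2,2](0) P2=[5,3,3,5,0,5](1)
Move 2: P2 pit2 -> P1=[6,4,5,2,2,2](0) P2=[5,3,0,6,1,6](1)
Move 3: P2 pit0 -> P1=[6,4,5,2,2,2](0) P2=[0,4,1,7,2,7](1)
Move 4: P2 pit2 -> P1=[6,4,5,2,2,2](0) P2=[0,4,0,8,2,7](1)
Move 5: P1 pit2 -> P1=[6,4,0,3,3,3](1) P2=[1,4,0,8,2,7](1)
Move 6: P1 pit3 -> P1=[6,4,0,0,4,4](2) P2=[1,4,0,8,2,7](1)

Answer: 2 1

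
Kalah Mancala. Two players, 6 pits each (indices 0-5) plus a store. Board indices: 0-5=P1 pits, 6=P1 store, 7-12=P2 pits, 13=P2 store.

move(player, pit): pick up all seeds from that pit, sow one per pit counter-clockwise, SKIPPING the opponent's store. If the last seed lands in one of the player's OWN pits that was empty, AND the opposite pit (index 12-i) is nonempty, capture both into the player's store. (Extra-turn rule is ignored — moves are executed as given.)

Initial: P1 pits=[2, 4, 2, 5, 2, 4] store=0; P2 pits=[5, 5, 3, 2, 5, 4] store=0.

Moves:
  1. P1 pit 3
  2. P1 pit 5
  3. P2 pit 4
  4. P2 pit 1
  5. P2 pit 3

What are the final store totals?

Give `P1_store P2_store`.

Move 1: P1 pit3 -> P1=[2,4,2,0,3,5](1) P2=[6,6,3,2,5,4](0)
Move 2: P1 pit5 -> P1=[2,4,2,0,3,0](2) P2=[7,7,4,3,5,4](0)
Move 3: P2 pit4 -> P1=[3,5,3,0,3,0](2) P2=[7,7,4,3,0,5](1)
Move 4: P2 pit1 -> P1=[4,6,3,0,3,0](2) P2=[7,0,5,4,1,6](2)
Move 5: P2 pit3 -> P1=[5,6,3,0,3,0](2) P2=[7,0,5,0,2,7](3)

Answer: 2 3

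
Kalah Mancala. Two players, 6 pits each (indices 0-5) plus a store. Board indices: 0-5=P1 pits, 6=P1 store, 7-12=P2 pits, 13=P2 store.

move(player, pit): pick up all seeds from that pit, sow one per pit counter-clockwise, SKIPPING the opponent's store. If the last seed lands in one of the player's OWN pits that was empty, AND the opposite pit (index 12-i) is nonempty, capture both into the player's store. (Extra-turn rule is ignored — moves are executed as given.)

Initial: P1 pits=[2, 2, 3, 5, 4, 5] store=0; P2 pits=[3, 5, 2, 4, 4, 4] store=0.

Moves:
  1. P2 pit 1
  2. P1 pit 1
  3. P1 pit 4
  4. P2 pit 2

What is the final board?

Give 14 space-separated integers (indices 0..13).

Answer: 2 0 4 6 0 6 1 4 1 0 6 6 6 1

Derivation:
Move 1: P2 pit1 -> P1=[2,2,3,5,4,5](0) P2=[3,0,3,5,5,5](1)
Move 2: P1 pit1 -> P1=[2,0,4,6,4,5](0) P2=[3,0,3,5,5,5](1)
Move 3: P1 pit4 -> P1=[2,0,4,6,0,6](1) P2=[4,1,3,5,5,5](1)
Move 4: P2 pit2 -> P1=[2,0,4,6,0,6](1) P2=[4,1,0,6,6,6](1)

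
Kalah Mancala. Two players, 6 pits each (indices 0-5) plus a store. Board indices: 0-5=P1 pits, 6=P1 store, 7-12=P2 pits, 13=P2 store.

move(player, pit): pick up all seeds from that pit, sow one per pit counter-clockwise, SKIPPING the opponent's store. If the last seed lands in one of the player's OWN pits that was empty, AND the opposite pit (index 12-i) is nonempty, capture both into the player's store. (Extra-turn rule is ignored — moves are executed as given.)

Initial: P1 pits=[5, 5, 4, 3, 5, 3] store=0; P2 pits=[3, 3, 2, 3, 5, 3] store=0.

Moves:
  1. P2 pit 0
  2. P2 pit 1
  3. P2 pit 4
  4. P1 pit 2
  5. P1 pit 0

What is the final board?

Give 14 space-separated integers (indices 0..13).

Answer: 0 7 1 6 7 5 2 1 0 4 5 0 5 1

Derivation:
Move 1: P2 pit0 -> P1=[5,5,4,3,5,3](0) P2=[0,4,3,4,5,3](0)
Move 2: P2 pit1 -> P1=[5,5,4,3,5,3](0) P2=[0,0,4,5,6,4](0)
Move 3: P2 pit4 -> P1=[6,6,5,4,5,3](0) P2=[0,0,4,5,0,5](1)
Move 4: P1 pit2 -> P1=[6,6,0,5,6,4](1) P2=[1,0,4,5,0,5](1)
Move 5: P1 pit0 -> P1=[0,7,1,6,7,5](2) P2=[1,0,4,5,0,5](1)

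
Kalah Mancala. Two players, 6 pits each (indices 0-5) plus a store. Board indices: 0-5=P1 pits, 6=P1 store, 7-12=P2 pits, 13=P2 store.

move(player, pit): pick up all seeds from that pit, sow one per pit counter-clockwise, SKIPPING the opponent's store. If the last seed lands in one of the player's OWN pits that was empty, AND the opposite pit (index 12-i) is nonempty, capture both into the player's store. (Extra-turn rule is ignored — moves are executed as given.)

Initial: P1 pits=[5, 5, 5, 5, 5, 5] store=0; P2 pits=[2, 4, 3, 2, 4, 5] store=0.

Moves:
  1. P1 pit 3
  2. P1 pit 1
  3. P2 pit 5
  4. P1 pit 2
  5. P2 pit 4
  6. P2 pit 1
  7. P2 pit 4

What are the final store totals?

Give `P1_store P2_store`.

Move 1: P1 pit3 -> P1=[5,5,5,0,6,6](1) P2=[3,5,3,2,4,5](0)
Move 2: P1 pit1 -> P1=[5,0,6,1,7,7](2) P2=[3,5,3,2,4,5](0)
Move 3: P2 pit5 -> P1=[6,1,7,2,7,7](2) P2=[3,5,3,2,4,0](1)
Move 4: P1 pit2 -> P1=[6,1,0,3,8,8](3) P2=[4,6,4,2,4,0](1)
Move 5: P2 pit4 -> P1=[7,2,0,3,8,8](3) P2=[4,6,4,2,0,1](2)
Move 6: P2 pit1 -> P1=[8,2,0,3,8,8](3) P2=[4,0,5,3,1,2](3)
Move 7: P2 pit4 -> P1=[8,2,0,3,8,8](3) P2=[4,0,5,3,0,3](3)

Answer: 3 3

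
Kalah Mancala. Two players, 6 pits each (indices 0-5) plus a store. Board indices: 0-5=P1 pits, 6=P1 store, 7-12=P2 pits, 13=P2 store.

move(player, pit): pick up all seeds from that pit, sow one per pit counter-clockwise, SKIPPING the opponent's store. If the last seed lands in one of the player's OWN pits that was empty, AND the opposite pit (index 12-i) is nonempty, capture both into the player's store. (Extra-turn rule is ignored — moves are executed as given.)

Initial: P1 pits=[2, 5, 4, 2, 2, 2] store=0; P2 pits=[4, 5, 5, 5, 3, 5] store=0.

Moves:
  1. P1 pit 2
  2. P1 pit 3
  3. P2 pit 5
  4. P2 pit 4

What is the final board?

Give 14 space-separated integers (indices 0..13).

Answer: 4 6 1 1 4 4 2 4 5 5 5 0 1 2

Derivation:
Move 1: P1 pit2 -> P1=[2,5,0,3,3,3](1) P2=[4,5,5,5,3,5](0)
Move 2: P1 pit3 -> P1=[2,5,0,0,4,4](2) P2=[4,5,5,5,3,5](0)
Move 3: P2 pit5 -> P1=[3,6,1,1,4,4](2) P2=[4,5,5,5,3,0](1)
Move 4: P2 pit4 -> P1=[4,6,1,1,4,4](2) P2=[4,5,5,5,0,1](2)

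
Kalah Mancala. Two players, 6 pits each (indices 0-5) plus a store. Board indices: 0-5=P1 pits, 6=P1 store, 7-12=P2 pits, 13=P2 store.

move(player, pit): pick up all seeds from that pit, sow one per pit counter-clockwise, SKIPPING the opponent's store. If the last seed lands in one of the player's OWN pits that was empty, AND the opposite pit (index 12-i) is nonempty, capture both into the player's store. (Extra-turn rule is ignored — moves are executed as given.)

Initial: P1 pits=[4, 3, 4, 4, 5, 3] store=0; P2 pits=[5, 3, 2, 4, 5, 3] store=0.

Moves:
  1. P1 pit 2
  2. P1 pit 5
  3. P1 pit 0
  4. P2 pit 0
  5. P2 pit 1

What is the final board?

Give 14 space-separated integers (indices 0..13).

Answer: 0 4 1 6 7 0 2 0 0 5 6 7 5 2

Derivation:
Move 1: P1 pit2 -> P1=[4,3,0,5,6,4](1) P2=[5,3,2,4,5,3](0)
Move 2: P1 pit5 -> P1=[4,3,0,5,6,0](2) P2=[6,4,3,4,5,3](0)
Move 3: P1 pit0 -> P1=[0,4,1,6,7,0](2) P2=[6,4,3,4,5,3](0)
Move 4: P2 pit0 -> P1=[0,4,1,6,7,0](2) P2=[0,5,4,5,6,4](1)
Move 5: P2 pit1 -> P1=[0,4,1,6,7,0](2) P2=[0,0,5,6,7,5](2)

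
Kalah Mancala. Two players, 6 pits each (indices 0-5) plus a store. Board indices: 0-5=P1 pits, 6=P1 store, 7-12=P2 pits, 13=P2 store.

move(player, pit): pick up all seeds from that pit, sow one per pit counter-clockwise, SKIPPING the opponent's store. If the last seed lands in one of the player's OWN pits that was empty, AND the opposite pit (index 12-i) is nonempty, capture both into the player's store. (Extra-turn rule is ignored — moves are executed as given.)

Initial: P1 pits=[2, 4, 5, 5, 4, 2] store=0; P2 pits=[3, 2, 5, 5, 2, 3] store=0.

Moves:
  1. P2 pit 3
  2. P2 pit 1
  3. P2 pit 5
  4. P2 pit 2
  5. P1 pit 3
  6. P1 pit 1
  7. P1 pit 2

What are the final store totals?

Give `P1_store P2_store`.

Move 1: P2 pit3 -> P1=[3,5,5,5,4,2](0) P2=[3,2,5,0,3,4](1)
Move 2: P2 pit1 -> P1=[3,5,0,5,4,2](0) P2=[3,0,6,0,3,4](7)
Move 3: P2 pit5 -> P1=[4,6,1,5,4,2](0) P2=[3,0,6,0,3,0](8)
Move 4: P2 pit2 -> P1=[5,7,1,5,4,2](0) P2=[3,0,0,1,4,1](9)
Move 5: P1 pit3 -> P1=[5,7,1,0,5,3](1) P2=[4,1,0,1,4,1](9)
Move 6: P1 pit1 -> P1=[5,0,2,1,6,4](2) P2=[5,2,0,1,4,1](9)
Move 7: P1 pit2 -> P1=[5,0,0,2,7,4](2) P2=[5,2,0,1,4,1](9)

Answer: 2 9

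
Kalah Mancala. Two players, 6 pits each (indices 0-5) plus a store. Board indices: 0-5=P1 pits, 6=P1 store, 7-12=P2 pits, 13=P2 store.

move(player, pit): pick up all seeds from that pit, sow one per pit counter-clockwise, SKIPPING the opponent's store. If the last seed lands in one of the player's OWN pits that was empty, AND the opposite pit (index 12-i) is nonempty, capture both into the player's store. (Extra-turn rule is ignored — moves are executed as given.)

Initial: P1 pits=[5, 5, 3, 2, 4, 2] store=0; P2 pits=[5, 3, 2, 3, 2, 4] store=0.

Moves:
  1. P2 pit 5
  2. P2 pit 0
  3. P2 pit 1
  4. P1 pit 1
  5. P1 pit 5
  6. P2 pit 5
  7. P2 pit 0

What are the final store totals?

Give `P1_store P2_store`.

Move 1: P2 pit5 -> P1=[6,6,4,2,4,2](0) P2=[5,3,2,3,2,0](1)
Move 2: P2 pit0 -> P1=[0,6,4,2,4,2](0) P2=[0,4,3,4,3,0](8)
Move 3: P2 pit1 -> P1=[0,6,4,2,4,2](0) P2=[0,0,4,5,4,1](8)
Move 4: P1 pit1 -> P1=[0,0,5,3,5,3](1) P2=[1,0,4,5,4,1](8)
Move 5: P1 pit5 -> P1=[0,0,5,3,5,0](2) P2=[2,1,4,5,4,1](8)
Move 6: P2 pit5 -> P1=[0,0,5,3,5,0](2) P2=[2,1,4,5,4,0](9)
Move 7: P2 pit0 -> P1=[0,0,5,3,5,0](2) P2=[0,2,5,5,4,0](9)

Answer: 2 9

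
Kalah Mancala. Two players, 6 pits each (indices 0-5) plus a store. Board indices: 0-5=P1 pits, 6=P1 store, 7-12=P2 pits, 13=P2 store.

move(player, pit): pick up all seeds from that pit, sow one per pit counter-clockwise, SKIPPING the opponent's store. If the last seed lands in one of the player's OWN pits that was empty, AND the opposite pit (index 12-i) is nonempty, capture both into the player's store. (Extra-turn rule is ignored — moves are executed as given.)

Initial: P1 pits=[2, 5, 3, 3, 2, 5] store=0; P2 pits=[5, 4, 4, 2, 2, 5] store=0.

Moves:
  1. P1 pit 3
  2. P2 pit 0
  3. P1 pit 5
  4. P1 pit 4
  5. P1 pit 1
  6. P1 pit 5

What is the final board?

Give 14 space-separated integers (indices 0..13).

Move 1: P1 pit3 -> P1=[2,5,3,0,3,6](1) P2=[5,4,4,2,2,5](0)
Move 2: P2 pit0 -> P1=[2,5,3,0,3,6](1) P2=[0,5,5,3,3,6](0)
Move 3: P1 pit5 -> P1=[2,5,3,0,3,0](2) P2=[1,6,6,4,4,6](0)
Move 4: P1 pit4 -> P1=[2,5,3,0,0,1](3) P2=[2,6,6,4,4,6](0)
Move 5: P1 pit1 -> P1=[2,0,4,1,1,2](4) P2=[2,6,6,4,4,6](0)
Move 6: P1 pit5 -> P1=[2,0,4,1,1,0](5) P2=[3,6,6,4,4,6](0)

Answer: 2 0 4 1 1 0 5 3 6 6 4 4 6 0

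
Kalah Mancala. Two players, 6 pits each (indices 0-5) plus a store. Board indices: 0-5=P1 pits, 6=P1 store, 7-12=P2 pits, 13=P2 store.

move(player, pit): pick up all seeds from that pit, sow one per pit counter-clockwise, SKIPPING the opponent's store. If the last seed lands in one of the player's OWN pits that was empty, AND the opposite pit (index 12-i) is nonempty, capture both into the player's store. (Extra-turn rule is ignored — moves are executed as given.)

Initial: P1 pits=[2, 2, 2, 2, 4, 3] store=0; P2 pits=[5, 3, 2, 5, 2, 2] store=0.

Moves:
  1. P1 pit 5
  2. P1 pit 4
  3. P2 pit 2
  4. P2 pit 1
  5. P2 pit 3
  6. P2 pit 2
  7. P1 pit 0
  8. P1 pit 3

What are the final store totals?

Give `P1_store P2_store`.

Answer: 3 6

Derivation:
Move 1: P1 pit5 -> P1=[2,2,2,2,4,0](1) P2=[6,4,2,5,2,2](0)
Move 2: P1 pit4 -> P1=[2,2,2,2,0,1](2) P2=[7,5,2,5,2,2](0)
Move 3: P2 pit2 -> P1=[2,2,2,2,0,1](2) P2=[7,5,0,6,3,2](0)
Move 4: P2 pit1 -> P1=[2,2,2,2,0,1](2) P2=[7,0,1,7,4,3](1)
Move 5: P2 pit3 -> P1=[3,3,3,3,0,1](2) P2=[7,0,1,0,5,4](2)
Move 6: P2 pit2 -> P1=[3,3,0,3,0,1](2) P2=[7,0,0,0,5,4](6)
Move 7: P1 pit0 -> P1=[0,4,1,4,0,1](2) P2=[7,0,0,0,5,4](6)
Move 8: P1 pit3 -> P1=[0,4,1,0,1,2](3) P2=[8,0,0,0,5,4](6)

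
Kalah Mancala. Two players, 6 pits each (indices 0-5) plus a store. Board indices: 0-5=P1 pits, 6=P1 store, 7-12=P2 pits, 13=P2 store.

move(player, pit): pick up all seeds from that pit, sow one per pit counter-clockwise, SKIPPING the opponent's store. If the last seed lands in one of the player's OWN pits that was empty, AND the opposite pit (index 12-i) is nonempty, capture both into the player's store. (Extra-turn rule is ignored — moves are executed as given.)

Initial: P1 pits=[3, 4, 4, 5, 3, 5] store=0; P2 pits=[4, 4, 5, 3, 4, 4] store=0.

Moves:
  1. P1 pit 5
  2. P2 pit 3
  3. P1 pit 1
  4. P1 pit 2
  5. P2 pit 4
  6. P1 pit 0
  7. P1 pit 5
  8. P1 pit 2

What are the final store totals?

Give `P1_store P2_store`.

Answer: 9 2

Derivation:
Move 1: P1 pit5 -> P1=[3,4,4,5,3,0](1) P2=[5,5,6,4,4,4](0)
Move 2: P2 pit3 -> P1=[4,4,4,5,3,0](1) P2=[5,5,6,0,5,5](1)
Move 3: P1 pit1 -> P1=[4,0,5,6,4,0](7) P2=[0,5,6,0,5,5](1)
Move 4: P1 pit2 -> P1=[4,0,0,7,5,1](8) P2=[1,5,6,0,5,5](1)
Move 5: P2 pit4 -> P1=[5,1,1,7,5,1](8) P2=[1,5,6,0,0,6](2)
Move 6: P1 pit0 -> P1=[0,2,2,8,6,2](8) P2=[1,5,6,0,0,6](2)
Move 7: P1 pit5 -> P1=[0,2,2,8,6,0](9) P2=[2,5,6,0,0,6](2)
Move 8: P1 pit2 -> P1=[0,2,0,9,7,0](9) P2=[2,5,6,0,0,6](2)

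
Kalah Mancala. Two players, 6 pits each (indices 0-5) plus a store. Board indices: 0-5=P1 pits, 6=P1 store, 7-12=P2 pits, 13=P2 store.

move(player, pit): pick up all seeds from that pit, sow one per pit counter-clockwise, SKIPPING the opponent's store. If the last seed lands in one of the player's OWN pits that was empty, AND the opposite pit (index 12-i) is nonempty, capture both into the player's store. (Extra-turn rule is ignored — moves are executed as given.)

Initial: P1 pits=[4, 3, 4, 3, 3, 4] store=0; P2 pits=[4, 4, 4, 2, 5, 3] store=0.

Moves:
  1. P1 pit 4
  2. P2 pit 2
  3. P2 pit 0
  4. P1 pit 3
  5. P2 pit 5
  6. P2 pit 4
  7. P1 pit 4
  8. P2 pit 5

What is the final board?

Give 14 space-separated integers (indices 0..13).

Answer: 6 5 6 2 0 7 3 0 5 1 4 0 0 4

Derivation:
Move 1: P1 pit4 -> P1=[4,3,4,3,0,5](1) P2=[5,4,4,2,5,3](0)
Move 2: P2 pit2 -> P1=[4,3,4,3,0,5](1) P2=[5,4,0,3,6,4](1)
Move 3: P2 pit0 -> P1=[4,3,4,3,0,5](1) P2=[0,5,1,4,7,5](1)
Move 4: P1 pit3 -> P1=[4,3,4,0,1,6](2) P2=[0,5,1,4,7,5](1)
Move 5: P2 pit5 -> P1=[5,4,5,1,1,6](2) P2=[0,5,1,4,7,0](2)
Move 6: P2 pit4 -> P1=[6,5,6,2,2,6](2) P2=[0,5,1,4,0,1](3)
Move 7: P1 pit4 -> P1=[6,5,6,2,0,7](3) P2=[0,5,1,4,0,1](3)
Move 8: P2 pit5 -> P1=[6,5,6,2,0,7](3) P2=[0,5,1,4,0,0](4)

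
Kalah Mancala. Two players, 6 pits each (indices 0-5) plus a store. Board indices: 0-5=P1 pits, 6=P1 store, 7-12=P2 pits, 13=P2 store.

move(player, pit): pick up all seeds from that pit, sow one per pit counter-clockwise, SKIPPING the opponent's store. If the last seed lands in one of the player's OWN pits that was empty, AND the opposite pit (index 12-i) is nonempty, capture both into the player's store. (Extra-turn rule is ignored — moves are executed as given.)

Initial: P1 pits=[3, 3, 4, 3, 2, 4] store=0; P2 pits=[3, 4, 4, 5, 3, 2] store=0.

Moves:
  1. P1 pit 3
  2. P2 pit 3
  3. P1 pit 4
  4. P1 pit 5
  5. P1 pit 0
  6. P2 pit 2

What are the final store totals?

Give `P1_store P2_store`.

Move 1: P1 pit3 -> P1=[3,3,4,0,3,5](1) P2=[3,4,4,5,3,2](0)
Move 2: P2 pit3 -> P1=[4,4,4,0,3,5](1) P2=[3,4,4,0,4,3](1)
Move 3: P1 pit4 -> P1=[4,4,4,0,0,6](2) P2=[4,4,4,0,4,3](1)
Move 4: P1 pit5 -> P1=[4,4,4,0,0,0](3) P2=[5,5,5,1,5,3](1)
Move 5: P1 pit0 -> P1=[0,5,5,1,0,0](9) P2=[5,0,5,1,5,3](1)
Move 6: P2 pit2 -> P1=[1,5,5,1,0,0](9) P2=[5,0,0,2,6,4](2)

Answer: 9 2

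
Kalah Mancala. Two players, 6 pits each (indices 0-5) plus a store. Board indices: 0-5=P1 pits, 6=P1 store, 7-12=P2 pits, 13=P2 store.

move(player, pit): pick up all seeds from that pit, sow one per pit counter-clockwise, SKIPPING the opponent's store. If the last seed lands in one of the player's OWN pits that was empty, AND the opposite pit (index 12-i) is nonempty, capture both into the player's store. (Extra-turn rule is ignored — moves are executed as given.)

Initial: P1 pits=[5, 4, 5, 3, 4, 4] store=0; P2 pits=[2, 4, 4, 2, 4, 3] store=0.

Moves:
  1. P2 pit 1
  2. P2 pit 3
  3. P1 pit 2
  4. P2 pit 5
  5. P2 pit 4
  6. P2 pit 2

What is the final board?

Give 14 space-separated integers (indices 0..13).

Move 1: P2 pit1 -> P1=[5,4,5,3,4,4](0) P2=[2,0,5,3,5,4](0)
Move 2: P2 pit3 -> P1=[5,4,5,3,4,4](0) P2=[2,0,5,0,6,5](1)
Move 3: P1 pit2 -> P1=[5,4,0,4,5,5](1) P2=[3,0,5,0,6,5](1)
Move 4: P2 pit5 -> P1=[6,5,1,5,5,5](1) P2=[3,0,5,0,6,0](2)
Move 5: P2 pit4 -> P1=[7,6,2,6,5,5](1) P2=[3,0,5,0,0,1](3)
Move 6: P2 pit2 -> P1=[8,6,2,6,5,5](1) P2=[3,0,0,1,1,2](4)

Answer: 8 6 2 6 5 5 1 3 0 0 1 1 2 4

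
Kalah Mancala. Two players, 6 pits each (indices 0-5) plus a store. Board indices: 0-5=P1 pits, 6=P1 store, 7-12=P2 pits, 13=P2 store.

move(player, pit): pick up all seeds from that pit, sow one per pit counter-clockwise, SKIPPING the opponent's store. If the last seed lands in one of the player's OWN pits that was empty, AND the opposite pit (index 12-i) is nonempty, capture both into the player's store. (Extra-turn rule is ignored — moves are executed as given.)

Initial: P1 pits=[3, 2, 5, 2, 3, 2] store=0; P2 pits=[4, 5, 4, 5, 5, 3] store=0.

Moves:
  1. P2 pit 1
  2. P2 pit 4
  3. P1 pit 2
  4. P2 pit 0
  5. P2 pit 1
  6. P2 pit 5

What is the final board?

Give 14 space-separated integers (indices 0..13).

Move 1: P2 pit1 -> P1=[3,2,5,2,3,2](0) P2=[4,0,5,6,6,4](1)
Move 2: P2 pit4 -> P1=[4,3,6,3,3,2](0) P2=[4,0,5,6,0,5](2)
Move 3: P1 pit2 -> P1=[4,3,0,4,4,3](1) P2=[5,1,5,6,0,5](2)
Move 4: P2 pit0 -> P1=[4,3,0,4,4,3](1) P2=[0,2,6,7,1,6](2)
Move 5: P2 pit1 -> P1=[4,3,0,4,4,3](1) P2=[0,0,7,8,1,6](2)
Move 6: P2 pit5 -> P1=[5,4,1,5,5,3](1) P2=[0,0,7,8,1,0](3)

Answer: 5 4 1 5 5 3 1 0 0 7 8 1 0 3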